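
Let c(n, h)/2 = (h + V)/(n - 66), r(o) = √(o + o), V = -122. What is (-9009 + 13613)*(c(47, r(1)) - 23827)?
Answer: -2083167276/19 - 9208*√2/19 ≈ -1.0964e+8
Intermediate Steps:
r(o) = √2*√o (r(o) = √(2*o) = √2*√o)
c(n, h) = 2*(-122 + h)/(-66 + n) (c(n, h) = 2*((h - 122)/(n - 66)) = 2*((-122 + h)/(-66 + n)) = 2*(-122 + h)/(-66 + n))
(-9009 + 13613)*(c(47, r(1)) - 23827) = (-9009 + 13613)*(2*(-122 + √2*√1)/(-66 + 47) - 23827) = 4604*(2*(-122 + √2*1)/(-19) - 23827) = 4604*(2*(-1/19)*(-122 + √2) - 23827) = 4604*((244/19 - 2*√2/19) - 23827) = 4604*(-452469/19 - 2*√2/19) = -2083167276/19 - 9208*√2/19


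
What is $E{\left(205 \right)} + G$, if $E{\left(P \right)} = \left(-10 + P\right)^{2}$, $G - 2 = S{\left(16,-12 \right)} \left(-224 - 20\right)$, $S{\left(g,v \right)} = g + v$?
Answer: $37051$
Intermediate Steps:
$G = -974$ ($G = 2 + \left(16 - 12\right) \left(-224 - 20\right) = 2 + 4 \left(-244\right) = 2 - 976 = -974$)
$E{\left(205 \right)} + G = \left(-10 + 205\right)^{2} - 974 = 195^{2} - 974 = 38025 - 974 = 37051$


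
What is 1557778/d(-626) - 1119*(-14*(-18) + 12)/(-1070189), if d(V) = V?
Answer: -833465974813/334969157 ≈ -2488.2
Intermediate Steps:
1557778/d(-626) - 1119*(-14*(-18) + 12)/(-1070189) = 1557778/(-626) - 1119*(-14*(-18) + 12)/(-1070189) = 1557778*(-1/626) - 1119*(252 + 12)*(-1/1070189) = -778889/313 - 1119*264*(-1/1070189) = -778889/313 - 295416*(-1/1070189) = -778889/313 + 295416/1070189 = -833465974813/334969157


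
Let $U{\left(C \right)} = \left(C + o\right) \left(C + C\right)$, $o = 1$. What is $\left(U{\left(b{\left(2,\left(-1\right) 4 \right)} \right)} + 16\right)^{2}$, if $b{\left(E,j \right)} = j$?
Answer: $1600$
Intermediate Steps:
$U{\left(C \right)} = 2 C \left(1 + C\right)$ ($U{\left(C \right)} = \left(C + 1\right) \left(C + C\right) = \left(1 + C\right) 2 C = 2 C \left(1 + C\right)$)
$\left(U{\left(b{\left(2,\left(-1\right) 4 \right)} \right)} + 16\right)^{2} = \left(2 \left(\left(-1\right) 4\right) \left(1 - 4\right) + 16\right)^{2} = \left(2 \left(-4\right) \left(1 - 4\right) + 16\right)^{2} = \left(2 \left(-4\right) \left(-3\right) + 16\right)^{2} = \left(24 + 16\right)^{2} = 40^{2} = 1600$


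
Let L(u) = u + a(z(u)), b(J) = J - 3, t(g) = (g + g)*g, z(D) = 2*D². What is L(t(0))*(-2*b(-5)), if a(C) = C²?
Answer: 0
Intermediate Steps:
t(g) = 2*g² (t(g) = (2*g)*g = 2*g²)
b(J) = -3 + J
L(u) = u + 4*u⁴ (L(u) = u + (2*u²)² = u + 4*u⁴)
L(t(0))*(-2*b(-5)) = (2*0² + 4*(2*0²)⁴)*(-2*(-3 - 5)) = (2*0 + 4*(2*0)⁴)*(-2*(-8)) = (0 + 4*0⁴)*16 = (0 + 4*0)*16 = (0 + 0)*16 = 0*16 = 0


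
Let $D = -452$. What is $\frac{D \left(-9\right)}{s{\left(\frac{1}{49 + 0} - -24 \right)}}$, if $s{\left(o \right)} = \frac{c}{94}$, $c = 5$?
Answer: $\frac{382392}{5} \approx 76478.0$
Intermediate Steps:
$s{\left(o \right)} = \frac{5}{94}$
$\frac{D \left(-9\right)}{s{\left(\frac{1}{49 + 0} - -24 \right)}} = \frac{\left(-452\right) \left(-9\right)}{\frac{5}{94}} = 4068 \cdot \frac{94}{5} = \frac{382392}{5}$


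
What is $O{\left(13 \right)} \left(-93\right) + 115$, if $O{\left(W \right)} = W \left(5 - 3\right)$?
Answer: $-2303$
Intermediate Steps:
$O{\left(W \right)} = 2 W$ ($O{\left(W \right)} = W 2 = 2 W$)
$O{\left(13 \right)} \left(-93\right) + 115 = 2 \cdot 13 \left(-93\right) + 115 = 26 \left(-93\right) + 115 = -2418 + 115 = -2303$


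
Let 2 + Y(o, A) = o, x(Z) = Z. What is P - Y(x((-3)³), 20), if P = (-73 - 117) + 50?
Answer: -111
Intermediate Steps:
Y(o, A) = -2 + o
P = -140 (P = -190 + 50 = -140)
P - Y(x((-3)³), 20) = -140 - (-2 + (-3)³) = -140 - (-2 - 27) = -140 - 1*(-29) = -140 + 29 = -111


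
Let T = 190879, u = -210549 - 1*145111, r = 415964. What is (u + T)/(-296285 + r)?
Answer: -54927/39893 ≈ -1.3769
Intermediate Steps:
u = -355660 (u = -210549 - 145111 = -355660)
(u + T)/(-296285 + r) = (-355660 + 190879)/(-296285 + 415964) = -164781/119679 = -164781*1/119679 = -54927/39893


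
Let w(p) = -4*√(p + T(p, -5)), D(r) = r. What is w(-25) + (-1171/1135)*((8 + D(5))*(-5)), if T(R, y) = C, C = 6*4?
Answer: 15223/227 - 4*I ≈ 67.062 - 4.0*I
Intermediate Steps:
C = 24
T(R, y) = 24
w(p) = -4*√(24 + p) (w(p) = -4*√(p + 24) = -4*√(24 + p))
w(-25) + (-1171/1135)*((8 + D(5))*(-5)) = -4*√(24 - 25) + (-1171/1135)*((8 + 5)*(-5)) = -4*I + (-1171*1/1135)*(13*(-5)) = -4*I - 1171/1135*(-65) = -4*I + 15223/227 = 15223/227 - 4*I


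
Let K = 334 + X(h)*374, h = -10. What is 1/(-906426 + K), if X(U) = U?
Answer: -1/909832 ≈ -1.0991e-6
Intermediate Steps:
K = -3406 (K = 334 - 10*374 = 334 - 3740 = -3406)
1/(-906426 + K) = 1/(-906426 - 3406) = 1/(-909832) = -1/909832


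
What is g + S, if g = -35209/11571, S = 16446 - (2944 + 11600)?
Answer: 21972833/11571 ≈ 1899.0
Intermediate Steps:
S = 1902 (S = 16446 - 1*14544 = 16446 - 14544 = 1902)
g = -35209/11571 (g = -35209*1/11571 = -35209/11571 ≈ -3.0429)
g + S = -35209/11571 + 1902 = 21972833/11571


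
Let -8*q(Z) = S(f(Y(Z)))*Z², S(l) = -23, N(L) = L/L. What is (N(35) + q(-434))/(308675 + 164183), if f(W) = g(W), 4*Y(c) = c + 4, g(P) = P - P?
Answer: 1083049/945716 ≈ 1.1452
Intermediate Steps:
N(L) = 1
g(P) = 0
Y(c) = 1 + c/4 (Y(c) = (c + 4)/4 = (4 + c)/4 = 1 + c/4)
f(W) = 0
q(Z) = 23*Z²/8 (q(Z) = -(-23)*Z²/8 = 23*Z²/8)
(N(35) + q(-434))/(308675 + 164183) = (1 + (23/8)*(-434)²)/(308675 + 164183) = (1 + (23/8)*188356)/472858 = (1 + 1083047/2)*(1/472858) = (1083049/2)*(1/472858) = 1083049/945716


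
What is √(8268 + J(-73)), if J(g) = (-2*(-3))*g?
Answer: 3*√870 ≈ 88.487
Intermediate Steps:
J(g) = 6*g
√(8268 + J(-73)) = √(8268 + 6*(-73)) = √(8268 - 438) = √7830 = 3*√870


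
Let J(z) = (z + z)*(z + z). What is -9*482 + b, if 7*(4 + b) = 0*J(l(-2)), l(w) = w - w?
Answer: -4342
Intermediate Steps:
l(w) = 0
J(z) = 4*z**2 (J(z) = (2*z)*(2*z) = 4*z**2)
b = -4 (b = -4 + (0*(4*0**2))/7 = -4 + (0*(4*0))/7 = -4 + (0*0)/7 = -4 + (1/7)*0 = -4 + 0 = -4)
-9*482 + b = -9*482 - 4 = -4338 - 4 = -4342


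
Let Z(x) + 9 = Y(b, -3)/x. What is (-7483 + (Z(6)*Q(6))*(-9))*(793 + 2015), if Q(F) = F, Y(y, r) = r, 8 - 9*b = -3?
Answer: -19571760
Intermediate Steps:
b = 11/9 (b = 8/9 - ⅑*(-3) = 8/9 + ⅓ = 11/9 ≈ 1.2222)
Z(x) = -9 - 3/x
(-7483 + (Z(6)*Q(6))*(-9))*(793 + 2015) = (-7483 + ((-9 - 3/6)*6)*(-9))*(793 + 2015) = (-7483 + ((-9 - 3*⅙)*6)*(-9))*2808 = (-7483 + ((-9 - ½)*6)*(-9))*2808 = (-7483 - 19/2*6*(-9))*2808 = (-7483 - 57*(-9))*2808 = (-7483 + 513)*2808 = -6970*2808 = -19571760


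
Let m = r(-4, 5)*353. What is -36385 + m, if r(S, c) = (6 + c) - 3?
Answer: -33561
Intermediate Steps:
r(S, c) = 3 + c
m = 2824 (m = (3 + 5)*353 = 8*353 = 2824)
-36385 + m = -36385 + 2824 = -33561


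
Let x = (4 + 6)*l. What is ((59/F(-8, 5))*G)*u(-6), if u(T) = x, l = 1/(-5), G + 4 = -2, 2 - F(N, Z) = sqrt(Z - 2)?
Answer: 1416 + 708*sqrt(3) ≈ 2642.3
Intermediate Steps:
F(N, Z) = 2 - sqrt(-2 + Z) (F(N, Z) = 2 - sqrt(Z - 2) = 2 - sqrt(-2 + Z))
G = -6 (G = -4 - 2 = -6)
l = -1/5 ≈ -0.20000
x = -2 (x = (4 + 6)*(-1/5) = 10*(-1/5) = -2)
u(T) = -2
((59/F(-8, 5))*G)*u(-6) = ((59/(2 - sqrt(-2 + 5)))*(-6))*(-2) = ((59/(2 - sqrt(3)))*(-6))*(-2) = -354/(2 - sqrt(3))*(-2) = 708/(2 - sqrt(3))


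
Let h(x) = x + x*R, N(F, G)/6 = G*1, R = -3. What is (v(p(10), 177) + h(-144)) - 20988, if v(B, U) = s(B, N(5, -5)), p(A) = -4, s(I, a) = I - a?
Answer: -20674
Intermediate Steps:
N(F, G) = 6*G (N(F, G) = 6*(G*1) = 6*G)
v(B, U) = 30 + B (v(B, U) = B - 6*(-5) = B - 1*(-30) = B + 30 = 30 + B)
h(x) = -2*x (h(x) = x + x*(-3) = x - 3*x = -2*x)
(v(p(10), 177) + h(-144)) - 20988 = ((30 - 4) - 2*(-144)) - 20988 = (26 + 288) - 20988 = 314 - 20988 = -20674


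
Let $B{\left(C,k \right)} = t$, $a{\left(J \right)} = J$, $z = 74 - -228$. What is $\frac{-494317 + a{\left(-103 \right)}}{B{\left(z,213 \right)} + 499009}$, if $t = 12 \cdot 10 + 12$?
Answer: $- \frac{494420}{499141} \approx -0.99054$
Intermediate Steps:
$z = 302$ ($z = 74 + 228 = 302$)
$t = 132$ ($t = 120 + 12 = 132$)
$B{\left(C,k \right)} = 132$
$\frac{-494317 + a{\left(-103 \right)}}{B{\left(z,213 \right)} + 499009} = \frac{-494317 - 103}{132 + 499009} = - \frac{494420}{499141}$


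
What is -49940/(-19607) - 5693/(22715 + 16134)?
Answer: 1828496409/761712343 ≈ 2.4005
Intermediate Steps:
-49940/(-19607) - 5693/(22715 + 16134) = -49940*(-1/19607) - 5693/38849 = 49940/19607 - 5693*1/38849 = 49940/19607 - 5693/38849 = 1828496409/761712343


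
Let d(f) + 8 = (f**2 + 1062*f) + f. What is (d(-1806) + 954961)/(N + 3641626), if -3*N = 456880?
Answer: 6890433/10467998 ≈ 0.65824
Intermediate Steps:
d(f) = -8 + f**2 + 1063*f (d(f) = -8 + ((f**2 + 1062*f) + f) = -8 + (f**2 + 1063*f) = -8 + f**2 + 1063*f)
N = -456880/3 (N = -1/3*456880 = -456880/3 ≈ -1.5229e+5)
(d(-1806) + 954961)/(N + 3641626) = ((-8 + (-1806)**2 + 1063*(-1806)) + 954961)/(-456880/3 + 3641626) = ((-8 + 3261636 - 1919778) + 954961)/(10467998/3) = (1341850 + 954961)*(3/10467998) = 2296811*(3/10467998) = 6890433/10467998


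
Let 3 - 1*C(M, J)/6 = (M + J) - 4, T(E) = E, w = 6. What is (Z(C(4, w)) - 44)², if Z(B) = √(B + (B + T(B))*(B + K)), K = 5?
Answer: 2386 - 1320*√2 ≈ 519.24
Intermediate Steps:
C(M, J) = 42 - 6*J - 6*M (C(M, J) = 18 - 6*((M + J) - 4) = 18 - 6*((J + M) - 4) = 18 - 6*(-4 + J + M) = 18 + (24 - 6*J - 6*M) = 42 - 6*J - 6*M)
Z(B) = √(B + 2*B*(5 + B)) (Z(B) = √(B + (B + B)*(B + 5)) = √(B + (2*B)*(5 + B)) = √(B + 2*B*(5 + B)))
(Z(C(4, w)) - 44)² = (√((42 - 6*6 - 6*4)*(11 + 2*(42 - 6*6 - 6*4))) - 44)² = (√((42 - 36 - 24)*(11 + 2*(42 - 36 - 24))) - 44)² = (√(-18*(11 + 2*(-18))) - 44)² = (√(-18*(11 - 36)) - 44)² = (√(-18*(-25)) - 44)² = (√450 - 44)² = (15*√2 - 44)² = (-44 + 15*√2)²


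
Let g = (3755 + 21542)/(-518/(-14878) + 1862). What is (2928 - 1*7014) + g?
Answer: -56409767839/13851677 ≈ -4072.4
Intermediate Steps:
g = 188184383/13851677 (g = 25297/(-518*(-1/14878) + 1862) = 25297/(259/7439 + 1862) = 25297/(13851677/7439) = 25297*(7439/13851677) = 188184383/13851677 ≈ 13.586)
(2928 - 1*7014) + g = (2928 - 1*7014) + 188184383/13851677 = (2928 - 7014) + 188184383/13851677 = -4086 + 188184383/13851677 = -56409767839/13851677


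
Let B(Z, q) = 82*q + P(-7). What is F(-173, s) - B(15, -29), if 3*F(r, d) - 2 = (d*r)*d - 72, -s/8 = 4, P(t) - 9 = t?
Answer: -56698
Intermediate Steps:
P(t) = 9 + t
s = -32 (s = -8*4 = -32)
B(Z, q) = 2 + 82*q (B(Z, q) = 82*q + (9 - 7) = 82*q + 2 = 2 + 82*q)
F(r, d) = -70/3 + r*d²/3 (F(r, d) = ⅔ + ((d*r)*d - 72)/3 = ⅔ + (r*d² - 72)/3 = ⅔ + (-72 + r*d²)/3 = ⅔ + (-24 + r*d²/3) = -70/3 + r*d²/3)
F(-173, s) - B(15, -29) = (-70/3 + (⅓)*(-173)*(-32)²) - (2 + 82*(-29)) = (-70/3 + (⅓)*(-173)*1024) - (2 - 2378) = (-70/3 - 177152/3) - 1*(-2376) = -59074 + 2376 = -56698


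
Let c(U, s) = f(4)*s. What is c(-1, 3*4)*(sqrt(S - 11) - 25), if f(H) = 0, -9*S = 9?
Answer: 0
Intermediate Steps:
S = -1 (S = -1/9*9 = -1)
c(U, s) = 0 (c(U, s) = 0*s = 0)
c(-1, 3*4)*(sqrt(S - 11) - 25) = 0*(sqrt(-1 - 11) - 25) = 0*(sqrt(-12) - 25) = 0*(2*I*sqrt(3) - 25) = 0*(-25 + 2*I*sqrt(3)) = 0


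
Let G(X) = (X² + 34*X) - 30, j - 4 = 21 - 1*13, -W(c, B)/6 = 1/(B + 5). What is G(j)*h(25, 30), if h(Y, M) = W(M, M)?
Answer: -3132/35 ≈ -89.486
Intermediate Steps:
W(c, B) = -6/(5 + B) (W(c, B) = -6/(B + 5) = -6/(5 + B))
j = 12 (j = 4 + (21 - 1*13) = 4 + (21 - 13) = 4 + 8 = 12)
h(Y, M) = -6/(5 + M)
G(X) = -30 + X² + 34*X
G(j)*h(25, 30) = (-30 + 12² + 34*12)*(-6/(5 + 30)) = (-30 + 144 + 408)*(-6/35) = 522*(-6*1/35) = 522*(-6/35) = -3132/35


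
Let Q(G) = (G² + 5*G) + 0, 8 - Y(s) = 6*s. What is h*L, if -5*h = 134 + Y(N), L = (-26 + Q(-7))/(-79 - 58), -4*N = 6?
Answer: -1812/685 ≈ -2.6453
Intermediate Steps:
N = -3/2 (N = -¼*6 = -3/2 ≈ -1.5000)
Y(s) = 8 - 6*s
Q(G) = G² + 5*G
L = 12/137 (L = (-26 - 7*(5 - 7))/(-79 - 58) = (-26 - 7*(-2))/(-137) = (-26 + 14)*(-1/137) = -12*(-1/137) = 12/137 ≈ 0.087591)
h = -151/5 (h = -(134 + (8 - 6*(-3/2)))/5 = -(134 + (8 + 9))/5 = -(134 + 17)/5 = -⅕*151 = -151/5 ≈ -30.200)
h*L = -151/5*12/137 = -1812/685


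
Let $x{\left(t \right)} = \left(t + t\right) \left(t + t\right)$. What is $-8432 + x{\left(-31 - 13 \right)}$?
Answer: $-688$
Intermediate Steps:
$x{\left(t \right)} = 4 t^{2}$ ($x{\left(t \right)} = 2 t 2 t = 4 t^{2}$)
$-8432 + x{\left(-31 - 13 \right)} = -8432 + 4 \left(-31 - 13\right)^{2} = -8432 + 4 \left(-44\right)^{2} = -8432 + 4 \cdot 1936 = -8432 + 7744 = -688$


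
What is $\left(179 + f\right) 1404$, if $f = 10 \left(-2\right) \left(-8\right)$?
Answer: $475956$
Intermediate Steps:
$f = 160$ ($f = \left(-20\right) \left(-8\right) = 160$)
$\left(179 + f\right) 1404 = \left(179 + 160\right) 1404 = 339 \cdot 1404 = 475956$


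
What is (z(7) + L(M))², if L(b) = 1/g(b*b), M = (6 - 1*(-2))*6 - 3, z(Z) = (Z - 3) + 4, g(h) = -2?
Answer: 225/4 ≈ 56.250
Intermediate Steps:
z(Z) = 1 + Z (z(Z) = (-3 + Z) + 4 = 1 + Z)
M = 45 (M = (6 + 2)*6 - 3 = 8*6 - 3 = 48 - 3 = 45)
L(b) = -½ (L(b) = 1/(-2) = -½)
(z(7) + L(M))² = ((1 + 7) - ½)² = (8 - ½)² = (15/2)² = 225/4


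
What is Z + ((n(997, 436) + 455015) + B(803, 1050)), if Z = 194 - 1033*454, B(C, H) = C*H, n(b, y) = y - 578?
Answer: 829235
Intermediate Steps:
n(b, y) = -578 + y
Z = -468788 (Z = 194 - 468982 = -468788)
Z + ((n(997, 436) + 455015) + B(803, 1050)) = -468788 + (((-578 + 436) + 455015) + 803*1050) = -468788 + ((-142 + 455015) + 843150) = -468788 + (454873 + 843150) = -468788 + 1298023 = 829235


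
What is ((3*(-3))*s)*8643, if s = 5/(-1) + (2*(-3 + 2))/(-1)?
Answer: 233361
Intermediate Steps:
s = -3 (s = 5*(-1) + (2*(-1))*(-1) = -5 - 2*(-1) = -5 + 2 = -3)
((3*(-3))*s)*8643 = ((3*(-3))*(-3))*8643 = -9*(-3)*8643 = 27*8643 = 233361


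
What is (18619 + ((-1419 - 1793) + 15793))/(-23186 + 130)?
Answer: -1950/1441 ≈ -1.3532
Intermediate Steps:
(18619 + ((-1419 - 1793) + 15793))/(-23186 + 130) = (18619 + (-3212 + 15793))/(-23056) = (18619 + 12581)*(-1/23056) = 31200*(-1/23056) = -1950/1441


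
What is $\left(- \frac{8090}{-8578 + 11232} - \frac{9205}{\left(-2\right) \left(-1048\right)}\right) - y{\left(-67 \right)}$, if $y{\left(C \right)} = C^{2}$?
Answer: $- \frac{12506362043}{2781392} \approx -4496.4$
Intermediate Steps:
$\left(- \frac{8090}{-8578 + 11232} - \frac{9205}{\left(-2\right) \left(-1048\right)}\right) - y{\left(-67 \right)} = \left(- \frac{8090}{-8578 + 11232} - \frac{9205}{\left(-2\right) \left(-1048\right)}\right) - \left(-67\right)^{2} = \left(- \frac{8090}{2654} - \frac{9205}{2096}\right) - 4489 = \left(\left(-8090\right) \frac{1}{2654} - \frac{9205}{2096}\right) - 4489 = \left(- \frac{4045}{1327} - \frac{9205}{2096}\right) - 4489 = - \frac{20693355}{2781392} - 4489 = - \frac{12506362043}{2781392}$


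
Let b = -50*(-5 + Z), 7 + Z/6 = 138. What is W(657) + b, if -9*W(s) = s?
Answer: -39123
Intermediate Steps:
Z = 786 (Z = -42 + 6*138 = -42 + 828 = 786)
W(s) = -s/9
b = -39050 (b = -50*(-5 + 786) = -50*781 = -39050)
W(657) + b = -⅑*657 - 39050 = -73 - 39050 = -39123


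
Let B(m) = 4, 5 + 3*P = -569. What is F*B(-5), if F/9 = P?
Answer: -6888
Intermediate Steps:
P = -574/3 (P = -5/3 + (1/3)*(-569) = -5/3 - 569/3 = -574/3 ≈ -191.33)
F = -1722 (F = 9*(-574/3) = -1722)
F*B(-5) = -1722*4 = -6888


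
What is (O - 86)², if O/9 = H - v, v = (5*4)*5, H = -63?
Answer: 2411809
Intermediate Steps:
v = 100 (v = 20*5 = 100)
O = -1467 (O = 9*(-63 - 1*100) = 9*(-63 - 100) = 9*(-163) = -1467)
(O - 86)² = (-1467 - 86)² = (-1553)² = 2411809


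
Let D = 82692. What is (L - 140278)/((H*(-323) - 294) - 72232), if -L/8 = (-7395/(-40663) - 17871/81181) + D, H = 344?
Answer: 1323418759923809/303100303872457 ≈ 4.3663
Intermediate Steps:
L = -2183771003912784/3301063003 (L = -8*((-7395/(-40663) - 17871/81181) + 82692) = -8*((-7395*(-1/40663) - 17871*1/81181) + 82692) = -8*((7395/40663 - 17871/81181) + 82692) = -8*(-126354978/3301063003 + 82692) = -8*272971375489098/3301063003 = -2183771003912784/3301063003 ≈ -6.6154e+5)
(L - 140278)/((H*(-323) - 294) - 72232) = (-2183771003912784/3301063003 - 140278)/((344*(-323) - 294) - 72232) = -2646837519847618/(3301063003*((-111112 - 294) - 72232)) = -2646837519847618/(3301063003*(-111406 - 72232)) = -2646837519847618/3301063003/(-183638) = -2646837519847618/3301063003*(-1/183638) = 1323418759923809/303100303872457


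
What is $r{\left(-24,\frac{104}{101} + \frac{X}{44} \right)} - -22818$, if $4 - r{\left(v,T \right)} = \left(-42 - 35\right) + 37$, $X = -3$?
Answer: $22862$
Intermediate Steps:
$r{\left(v,T \right)} = 44$ ($r{\left(v,T \right)} = 4 - \left(\left(-42 - 35\right) + 37\right) = 4 - \left(-77 + 37\right) = 4 - -40 = 4 + 40 = 44$)
$r{\left(-24,\frac{104}{101} + \frac{X}{44} \right)} - -22818 = 44 - -22818 = 44 + 22818 = 22862$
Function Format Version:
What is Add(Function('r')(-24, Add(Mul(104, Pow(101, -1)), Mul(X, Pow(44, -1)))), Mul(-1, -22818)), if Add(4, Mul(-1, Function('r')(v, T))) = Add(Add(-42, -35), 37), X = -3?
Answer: 22862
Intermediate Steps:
Function('r')(v, T) = 44 (Function('r')(v, T) = Add(4, Mul(-1, Add(Add(-42, -35), 37))) = Add(4, Mul(-1, Add(-77, 37))) = Add(4, Mul(-1, -40)) = Add(4, 40) = 44)
Add(Function('r')(-24, Add(Mul(104, Pow(101, -1)), Mul(X, Pow(44, -1)))), Mul(-1, -22818)) = Add(44, Mul(-1, -22818)) = Add(44, 22818) = 22862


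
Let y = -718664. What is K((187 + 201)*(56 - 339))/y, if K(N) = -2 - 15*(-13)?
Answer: -193/718664 ≈ -0.00026855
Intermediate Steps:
K(N) = 193 (K(N) = -2 + 195 = 193)
K((187 + 201)*(56 - 339))/y = 193/(-718664) = 193*(-1/718664) = -193/718664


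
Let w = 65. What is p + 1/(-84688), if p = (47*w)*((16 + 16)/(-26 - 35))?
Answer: -8279098941/5165968 ≈ -1602.6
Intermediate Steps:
p = -97760/61 (p = (47*65)*((16 + 16)/(-26 - 35)) = 3055*(32/(-61)) = 3055*(32*(-1/61)) = 3055*(-32/61) = -97760/61 ≈ -1602.6)
p + 1/(-84688) = -97760/61 + 1/(-84688) = -97760/61 - 1/84688 = -8279098941/5165968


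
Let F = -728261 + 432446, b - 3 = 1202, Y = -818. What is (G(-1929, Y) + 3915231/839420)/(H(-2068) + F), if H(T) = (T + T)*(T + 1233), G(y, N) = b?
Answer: 1015416331/2650674307900 ≈ 0.00038308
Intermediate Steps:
b = 1205 (b = 3 + 1202 = 1205)
G(y, N) = 1205
H(T) = 2*T*(1233 + T) (H(T) = (2*T)*(1233 + T) = 2*T*(1233 + T))
F = -295815
(G(-1929, Y) + 3915231/839420)/(H(-2068) + F) = (1205 + 3915231/839420)/(2*(-2068)*(1233 - 2068) - 295815) = (1205 + 3915231*(1/839420))/(2*(-2068)*(-835) - 295815) = (1205 + 3915231/839420)/(3453560 - 295815) = (1015416331/839420)/3157745 = (1015416331/839420)*(1/3157745) = 1015416331/2650674307900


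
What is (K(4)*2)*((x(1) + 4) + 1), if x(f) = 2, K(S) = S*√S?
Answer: 112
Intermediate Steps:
K(S) = S^(3/2)
(K(4)*2)*((x(1) + 4) + 1) = (4^(3/2)*2)*((2 + 4) + 1) = (8*2)*(6 + 1) = 16*7 = 112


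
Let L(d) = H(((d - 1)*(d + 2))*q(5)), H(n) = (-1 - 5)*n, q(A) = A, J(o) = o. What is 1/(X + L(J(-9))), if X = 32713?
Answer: 1/30613 ≈ 3.2666e-5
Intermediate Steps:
H(n) = -6*n
L(d) = -30*(-1 + d)*(2 + d) (L(d) = -6*(d - 1)*(d + 2)*5 = -6*(-1 + d)*(2 + d)*5 = -30*(-1 + d)*(2 + d))
1/(X + L(J(-9))) = 1/(32713 + (60 - 30*(-9) - 30*(-9)²)) = 1/(32713 + (60 + 270 - 30*81)) = 1/(32713 + (60 + 270 - 2430)) = 1/(32713 - 2100) = 1/30613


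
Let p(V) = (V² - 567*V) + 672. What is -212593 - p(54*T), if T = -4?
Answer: -382393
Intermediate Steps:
p(V) = 672 + V² - 567*V
-212593 - p(54*T) = -212593 - (672 + (54*(-4))² - 30618*(-4)) = -212593 - (672 + (-216)² - 567*(-216)) = -212593 - (672 + 46656 + 122472) = -212593 - 1*169800 = -212593 - 169800 = -382393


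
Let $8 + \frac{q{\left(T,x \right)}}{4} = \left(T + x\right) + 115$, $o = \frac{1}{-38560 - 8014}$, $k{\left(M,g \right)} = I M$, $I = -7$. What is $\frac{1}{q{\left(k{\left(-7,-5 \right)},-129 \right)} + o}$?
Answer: $\frac{46574}{5029991} \approx 0.0092593$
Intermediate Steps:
$k{\left(M,g \right)} = - 7 M$
$o = - \frac{1}{46574}$ ($o = \frac{1}{-46574} = - \frac{1}{46574} \approx -2.1471 \cdot 10^{-5}$)
$q{\left(T,x \right)} = 428 + 4 T + 4 x$ ($q{\left(T,x \right)} = -32 + 4 \left(\left(T + x\right) + 115\right) = -32 + 4 \left(115 + T + x\right) = -32 + \left(460 + 4 T + 4 x\right) = 428 + 4 T + 4 x$)
$\frac{1}{q{\left(k{\left(-7,-5 \right)},-129 \right)} + o} = \frac{1}{\left(428 + 4 \left(\left(-7\right) \left(-7\right)\right) + 4 \left(-129\right)\right) - \frac{1}{46574}} = \frac{1}{\left(428 + 4 \cdot 49 - 516\right) - \frac{1}{46574}} = \frac{1}{\left(428 + 196 - 516\right) - \frac{1}{46574}} = \frac{1}{108 - \frac{1}{46574}} = \frac{1}{\frac{5029991}{46574}} = \frac{46574}{5029991}$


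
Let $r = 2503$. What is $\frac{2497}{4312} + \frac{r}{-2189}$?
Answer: $- \frac{484273}{858088} \approx -0.56436$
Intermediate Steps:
$\frac{2497}{4312} + \frac{r}{-2189} = \frac{2497}{4312} + \frac{2503}{-2189} = 2497 \cdot \frac{1}{4312} + 2503 \left(- \frac{1}{2189}\right) = \frac{227}{392} - \frac{2503}{2189} = - \frac{484273}{858088}$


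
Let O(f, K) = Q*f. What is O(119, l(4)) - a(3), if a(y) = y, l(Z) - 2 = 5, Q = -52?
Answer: -6191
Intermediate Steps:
l(Z) = 7 (l(Z) = 2 + 5 = 7)
O(f, K) = -52*f
O(119, l(4)) - a(3) = -52*119 - 1*3 = -6188 - 3 = -6191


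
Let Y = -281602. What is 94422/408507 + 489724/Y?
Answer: -28911043004/19172731369 ≈ -1.5079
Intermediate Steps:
94422/408507 + 489724/Y = 94422/408507 + 489724/(-281602) = 94422*(1/408507) + 489724*(-1/281602) = 31474/136169 - 244862/140801 = -28911043004/19172731369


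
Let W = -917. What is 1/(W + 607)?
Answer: -1/310 ≈ -0.0032258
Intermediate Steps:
1/(W + 607) = 1/(-917 + 607) = 1/(-310) = -1/310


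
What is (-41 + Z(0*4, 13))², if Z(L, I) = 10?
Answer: 961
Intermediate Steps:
(-41 + Z(0*4, 13))² = (-41 + 10)² = (-31)² = 961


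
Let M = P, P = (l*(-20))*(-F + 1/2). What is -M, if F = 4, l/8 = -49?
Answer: 27440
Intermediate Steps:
l = -392 (l = 8*(-49) = -392)
P = -27440 (P = (-392*(-20))*(-1*4 + 1/2) = 7840*(-4 + 1/2) = 7840*(-7/2) = -27440)
M = -27440
-M = -1*(-27440) = 27440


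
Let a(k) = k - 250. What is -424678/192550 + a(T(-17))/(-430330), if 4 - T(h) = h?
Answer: -18270758979/8286004150 ≈ -2.2050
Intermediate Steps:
T(h) = 4 - h
a(k) = -250 + k
-424678/192550 + a(T(-17))/(-430330) = -424678/192550 + (-250 + (4 - 1*(-17)))/(-430330) = -424678*1/192550 + (-250 + (4 + 17))*(-1/430330) = -212339/96275 + (-250 + 21)*(-1/430330) = -212339/96275 - 229*(-1/430330) = -212339/96275 + 229/430330 = -18270758979/8286004150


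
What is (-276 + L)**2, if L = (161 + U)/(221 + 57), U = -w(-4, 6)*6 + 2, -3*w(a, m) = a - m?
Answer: 5865262225/77284 ≈ 75892.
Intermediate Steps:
w(a, m) = -a/3 + m/3 (w(a, m) = -(a - m)/3 = -a/3 + m/3)
U = -18 (U = -(-1/3*(-4) + (1/3)*6)*6 + 2 = -(4/3 + 2)*6 + 2 = -1*10/3*6 + 2 = -10/3*6 + 2 = -20 + 2 = -18)
L = 143/278 (L = (161 - 18)/(221 + 57) = 143/278 ≈ 0.51439)
(-276 + L)**2 = (-276 + 143/278)**2 = (-76585/278)**2 = 5865262225/77284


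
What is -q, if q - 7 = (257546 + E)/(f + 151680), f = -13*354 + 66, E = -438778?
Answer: -106097/18393 ≈ -5.7683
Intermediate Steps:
f = -4536 (f = -4602 + 66 = -4536)
q = 106097/18393 (q = 7 + (257546 - 438778)/(-4536 + 151680) = 7 - 181232/147144 = 7 - 181232*1/147144 = 7 - 22654/18393 = 106097/18393 ≈ 5.7683)
-q = -1*106097/18393 = -106097/18393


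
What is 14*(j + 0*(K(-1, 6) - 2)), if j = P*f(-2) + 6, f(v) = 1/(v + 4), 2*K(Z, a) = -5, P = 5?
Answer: 119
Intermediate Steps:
K(Z, a) = -5/2 (K(Z, a) = (½)*(-5) = -5/2)
f(v) = 1/(4 + v)
j = 17/2 (j = 5/(4 - 2) + 6 = 5/2 + 6 = 17/2 ≈ 8.5000)
14*(j + 0*(K(-1, 6) - 2)) = 14*(17/2 + 0*(-5/2 - 2)) = 14*(17/2 + 0*(-9/2)) = 14*(17/2 + 0) = 14*(17/2) = 119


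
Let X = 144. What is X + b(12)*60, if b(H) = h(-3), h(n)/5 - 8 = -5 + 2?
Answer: 1644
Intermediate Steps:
h(n) = 25 (h(n) = 40 + 5*(-5 + 2) = 40 + 5*(-3) = 40 - 15 = 25)
b(H) = 25
X + b(12)*60 = 144 + 25*60 = 144 + 1500 = 1644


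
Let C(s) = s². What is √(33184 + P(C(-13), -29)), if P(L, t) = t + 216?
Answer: √33371 ≈ 182.68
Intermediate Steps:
P(L, t) = 216 + t
√(33184 + P(C(-13), -29)) = √(33184 + (216 - 29)) = √(33184 + 187) = √33371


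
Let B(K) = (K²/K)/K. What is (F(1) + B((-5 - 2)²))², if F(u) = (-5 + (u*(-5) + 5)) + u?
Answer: 9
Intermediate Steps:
F(u) = -4*u (F(u) = (-5 + (-5*u + 5)) + u = (-5 + (5 - 5*u)) + u = -5*u + u = -4*u)
B(K) = 1 (B(K) = K/K = 1)
(F(1) + B((-5 - 2)²))² = (-4*1 + 1)² = (-4 + 1)² = (-3)² = 9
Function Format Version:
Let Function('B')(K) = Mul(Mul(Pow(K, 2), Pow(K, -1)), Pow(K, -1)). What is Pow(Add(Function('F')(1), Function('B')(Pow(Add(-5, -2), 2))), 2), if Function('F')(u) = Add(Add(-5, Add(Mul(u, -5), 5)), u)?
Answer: 9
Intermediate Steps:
Function('F')(u) = Mul(-4, u) (Function('F')(u) = Add(Add(-5, Add(Mul(-5, u), 5)), u) = Add(Add(-5, Add(5, Mul(-5, u))), u) = Add(Mul(-5, u), u) = Mul(-4, u))
Function('B')(K) = 1 (Function('B')(K) = Mul(K, Pow(K, -1)) = 1)
Pow(Add(Function('F')(1), Function('B')(Pow(Add(-5, -2), 2))), 2) = Pow(Add(Mul(-4, 1), 1), 2) = Pow(Add(-4, 1), 2) = Pow(-3, 2) = 9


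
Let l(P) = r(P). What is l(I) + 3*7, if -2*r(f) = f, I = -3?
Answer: 45/2 ≈ 22.500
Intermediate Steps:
r(f) = -f/2
l(P) = -P/2
l(I) + 3*7 = -1/2*(-3) + 3*7 = 3/2 + 21 = 45/2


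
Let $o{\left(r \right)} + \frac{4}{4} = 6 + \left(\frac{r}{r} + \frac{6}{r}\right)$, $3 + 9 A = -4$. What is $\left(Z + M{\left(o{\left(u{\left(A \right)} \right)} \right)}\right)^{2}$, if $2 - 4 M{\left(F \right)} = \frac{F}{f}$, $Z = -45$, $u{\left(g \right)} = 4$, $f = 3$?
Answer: $\frac{130321}{64} \approx 2036.3$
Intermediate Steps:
$A = - \frac{7}{9}$ ($A = - \frac{1}{3} + \frac{1}{9} \left(-4\right) = - \frac{1}{3} - \frac{4}{9} = - \frac{7}{9} \approx -0.77778$)
$o{\left(r \right)} = 6 + \frac{6}{r}$ ($o{\left(r \right)} = -1 + \left(6 + \left(\frac{r}{r} + \frac{6}{r}\right)\right) = -1 + \left(6 + \left(1 + \frac{6}{r}\right)\right) = -1 + \left(7 + \frac{6}{r}\right) = 6 + \frac{6}{r}$)
$M{\left(F \right)} = \frac{1}{2} - \frac{F}{12}$ ($M{\left(F \right)} = \frac{1}{2} - \frac{F \frac{1}{3}}{4} = \frac{1}{2} - \frac{\frac{1}{3} F}{4} = \frac{1}{2} - \frac{F}{12}$)
$\left(Z + M{\left(o{\left(u{\left(A \right)} \right)} \right)}\right)^{2} = \left(-45 + \left(\frac{1}{2} - \frac{6 + \frac{6}{4}}{12}\right)\right)^{2} = \left(-45 + \left(\frac{1}{2} - \frac{6 + 6 \cdot \frac{1}{4}}{12}\right)\right)^{2} = \left(-45 + \left(\frac{1}{2} - \frac{6 + \frac{3}{2}}{12}\right)\right)^{2} = \left(-45 + \left(\frac{1}{2} - \frac{5}{8}\right)\right)^{2} = \left(-45 - \frac{1}{8}\right)^{2} = \left(- \frac{361}{8}\right)^{2} = \frac{130321}{64}$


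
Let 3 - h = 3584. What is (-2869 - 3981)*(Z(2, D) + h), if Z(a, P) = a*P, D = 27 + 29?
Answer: 23762650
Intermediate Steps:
h = -3581 (h = 3 - 1*3584 = 3 - 3584 = -3581)
D = 56
Z(a, P) = P*a
(-2869 - 3981)*(Z(2, D) + h) = (-2869 - 3981)*(56*2 - 3581) = -6850*(112 - 3581) = -6850*(-3469) = 23762650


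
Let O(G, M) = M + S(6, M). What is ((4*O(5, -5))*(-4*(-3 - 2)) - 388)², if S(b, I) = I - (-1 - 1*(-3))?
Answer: 1817104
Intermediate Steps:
S(b, I) = -2 + I (S(b, I) = I - (-1 + 3) = I - 1*2 = I - 2 = -2 + I)
O(G, M) = -2 + 2*M (O(G, M) = M + (-2 + M) = -2 + 2*M)
((4*O(5, -5))*(-4*(-3 - 2)) - 388)² = ((4*(-2 + 2*(-5)))*(-4*(-3 - 2)) - 388)² = ((4*(-2 - 10))*(-4*(-5)) - 388)² = ((4*(-12))*20 - 388)² = (-48*20 - 388)² = (-960 - 388)² = (-1348)² = 1817104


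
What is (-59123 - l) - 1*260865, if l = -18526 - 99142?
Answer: -202320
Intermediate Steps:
l = -117668
(-59123 - l) - 1*260865 = (-59123 - 1*(-117668)) - 1*260865 = (-59123 + 117668) - 260865 = 58545 - 260865 = -202320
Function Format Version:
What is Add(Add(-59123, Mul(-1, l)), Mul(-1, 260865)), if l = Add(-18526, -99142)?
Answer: -202320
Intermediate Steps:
l = -117668
Add(Add(-59123, Mul(-1, l)), Mul(-1, 260865)) = Add(Add(-59123, Mul(-1, -117668)), Mul(-1, 260865)) = Add(Add(-59123, 117668), -260865) = Add(58545, -260865) = -202320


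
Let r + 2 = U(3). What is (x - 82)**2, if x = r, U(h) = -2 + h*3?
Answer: 5929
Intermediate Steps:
U(h) = -2 + 3*h
r = 5 (r = -2 + (-2 + 3*3) = -2 + (-2 + 9) = -2 + 7 = 5)
x = 5
(x - 82)**2 = (5 - 82)**2 = (-77)**2 = 5929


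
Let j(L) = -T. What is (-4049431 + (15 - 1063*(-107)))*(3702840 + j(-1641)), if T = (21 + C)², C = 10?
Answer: -14569392633325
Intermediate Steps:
T = 961 (T = (21 + 10)² = 31² = 961)
j(L) = -961 (j(L) = -1*961 = -961)
(-4049431 + (15 - 1063*(-107)))*(3702840 + j(-1641)) = (-4049431 + (15 - 1063*(-107)))*(3702840 - 961) = (-4049431 + (15 + 113741))*3701879 = (-4049431 + 113756)*3701879 = -3935675*3701879 = -14569392633325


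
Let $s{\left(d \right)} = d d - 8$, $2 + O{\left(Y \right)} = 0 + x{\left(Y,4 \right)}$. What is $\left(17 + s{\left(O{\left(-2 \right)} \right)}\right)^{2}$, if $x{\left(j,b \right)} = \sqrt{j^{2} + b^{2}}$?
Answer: $1409 - 528 \sqrt{5} \approx 228.36$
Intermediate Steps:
$x{\left(j,b \right)} = \sqrt{b^{2} + j^{2}}$
$O{\left(Y \right)} = -2 + \sqrt{16 + Y^{2}}$ ($O{\left(Y \right)} = -2 + \left(0 + \sqrt{4^{2} + Y^{2}}\right) = -2 + \left(0 + \sqrt{16 + Y^{2}}\right) = -2 + \sqrt{16 + Y^{2}}$)
$s{\left(d \right)} = -8 + d^{2}$ ($s{\left(d \right)} = d^{2} - 8 = -8 + d^{2}$)
$\left(17 + s{\left(O{\left(-2 \right)} \right)}\right)^{2} = \left(17 - \left(8 - \left(-2 + \sqrt{16 + \left(-2\right)^{2}}\right)^{2}\right)\right)^{2} = \left(17 - \left(8 - \left(-2 + \sqrt{16 + 4}\right)^{2}\right)\right)^{2} = \left(17 - \left(8 - \left(-2 + \sqrt{20}\right)^{2}\right)\right)^{2} = \left(17 - \left(8 - \left(-2 + 2 \sqrt{5}\right)^{2}\right)\right)^{2} = \left(9 + \left(-2 + 2 \sqrt{5}\right)^{2}\right)^{2}$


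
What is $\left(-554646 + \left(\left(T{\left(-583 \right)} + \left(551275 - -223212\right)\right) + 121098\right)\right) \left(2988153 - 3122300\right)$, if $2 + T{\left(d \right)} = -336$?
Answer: $-45690602347$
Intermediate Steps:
$T{\left(d \right)} = -338$ ($T{\left(d \right)} = -2 - 336 = -338$)
$\left(-554646 + \left(\left(T{\left(-583 \right)} + \left(551275 - -223212\right)\right) + 121098\right)\right) \left(2988153 - 3122300\right) = \left(-554646 + \left(\left(-338 + \left(551275 - -223212\right)\right) + 121098\right)\right) \left(2988153 - 3122300\right) = \left(-554646 + \left(\left(-338 + \left(551275 + 223212\right)\right) + 121098\right)\right) \left(-134147\right) = \left(-554646 + \left(\left(-338 + 774487\right) + 121098\right)\right) \left(-134147\right) = \left(-554646 + \left(774149 + 121098\right)\right) \left(-134147\right) = \left(-554646 + 895247\right) \left(-134147\right) = 340601 \left(-134147\right) = -45690602347$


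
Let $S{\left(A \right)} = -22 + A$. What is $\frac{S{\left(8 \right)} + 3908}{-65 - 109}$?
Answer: $- \frac{649}{29} \approx -22.379$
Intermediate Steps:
$\frac{S{\left(8 \right)} + 3908}{-65 - 109} = \frac{\left(-22 + 8\right) + 3908}{-65 - 109} = \frac{-14 + 3908}{-174} = 3894 \left(- \frac{1}{174}\right) = - \frac{649}{29}$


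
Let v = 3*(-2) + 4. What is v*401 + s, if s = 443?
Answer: -359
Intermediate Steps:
v = -2 (v = -6 + 4 = -2)
v*401 + s = -2*401 + 443 = -802 + 443 = -359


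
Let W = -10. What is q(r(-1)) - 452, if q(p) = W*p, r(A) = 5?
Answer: -502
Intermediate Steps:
q(p) = -10*p
q(r(-1)) - 452 = -10*5 - 452 = -50 - 452 = -502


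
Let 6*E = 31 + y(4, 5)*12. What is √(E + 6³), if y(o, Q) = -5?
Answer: √7602/6 ≈ 14.532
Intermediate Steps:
E = -29/6 (E = (31 - 5*12)/6 = (31 - 60)/6 = (⅙)*(-29) = -29/6 ≈ -4.8333)
√(E + 6³) = √(-29/6 + 6³) = √(-29/6 + 216) = √(1267/6) = √7602/6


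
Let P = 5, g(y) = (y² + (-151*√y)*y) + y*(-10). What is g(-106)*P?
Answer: 61480 + 80030*I*√106 ≈ 61480.0 + 8.2396e+5*I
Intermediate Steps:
g(y) = y² - 151*y^(3/2) - 10*y (g(y) = (y² - 151*y^(3/2)) - 10*y = y² - 151*y^(3/2) - 10*y)
g(-106)*P = ((-106)² - (-16006)*I*√106 - 10*(-106))*5 = (11236 - (-16006)*I*√106 + 1060)*5 = (11236 + 16006*I*√106 + 1060)*5 = (12296 + 16006*I*√106)*5 = 61480 + 80030*I*√106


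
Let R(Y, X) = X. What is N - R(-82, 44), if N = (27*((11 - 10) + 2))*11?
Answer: 847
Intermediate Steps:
N = 891 (N = (27*(1 + 2))*11 = (27*3)*11 = 81*11 = 891)
N - R(-82, 44) = 891 - 1*44 = 891 - 44 = 847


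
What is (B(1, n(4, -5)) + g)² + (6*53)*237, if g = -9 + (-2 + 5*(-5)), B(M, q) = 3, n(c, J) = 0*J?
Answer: 76455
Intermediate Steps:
n(c, J) = 0
g = -36 (g = -9 + (-2 - 25) = -9 - 27 = -36)
(B(1, n(4, -5)) + g)² + (6*53)*237 = (3 - 36)² + (6*53)*237 = (-33)² + 318*237 = 1089 + 75366 = 76455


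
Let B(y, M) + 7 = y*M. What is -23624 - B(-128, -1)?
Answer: -23745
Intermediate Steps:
B(y, M) = -7 + M*y (B(y, M) = -7 + y*M = -7 + M*y)
-23624 - B(-128, -1) = -23624 - (-7 - 1*(-128)) = -23624 - (-7 + 128) = -23624 - 1*121 = -23624 - 121 = -23745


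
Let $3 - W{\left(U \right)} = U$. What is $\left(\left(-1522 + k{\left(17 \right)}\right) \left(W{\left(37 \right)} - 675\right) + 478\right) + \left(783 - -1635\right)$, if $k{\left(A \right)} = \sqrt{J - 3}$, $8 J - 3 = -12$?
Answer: $1081994 - \frac{709 i \sqrt{66}}{4} \approx 1.082 \cdot 10^{6} - 1440.0 i$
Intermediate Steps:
$J = - \frac{9}{8}$ ($J = \frac{3}{8} + \frac{1}{8} \left(-12\right) = \frac{3}{8} - \frac{3}{2} = - \frac{9}{8} \approx -1.125$)
$W{\left(U \right)} = 3 - U$
$k{\left(A \right)} = \frac{i \sqrt{66}}{4}$ ($k{\left(A \right)} = \sqrt{- \frac{9}{8} - 3} = \sqrt{- \frac{33}{8}} = \frac{i \sqrt{66}}{4}$)
$\left(\left(-1522 + k{\left(17 \right)}\right) \left(W{\left(37 \right)} - 675\right) + 478\right) + \left(783 - -1635\right) = \left(\left(-1522 + \frac{i \sqrt{66}}{4}\right) \left(\left(3 - 37\right) - 675\right) + 478\right) + \left(783 - -1635\right) = \left(\left(-1522 + \frac{i \sqrt{66}}{4}\right) \left(\left(3 - 37\right) - 675\right) + 478\right) + \left(783 + 1635\right) = \left(\left(-1522 + \frac{i \sqrt{66}}{4}\right) \left(-34 - 675\right) + 478\right) + 2418 = \left(\left(-1522 + \frac{i \sqrt{66}}{4}\right) \left(-709\right) + 478\right) + 2418 = \left(\left(1079098 - \frac{709 i \sqrt{66}}{4}\right) + 478\right) + 2418 = \left(1079576 - \frac{709 i \sqrt{66}}{4}\right) + 2418 = 1081994 - \frac{709 i \sqrt{66}}{4}$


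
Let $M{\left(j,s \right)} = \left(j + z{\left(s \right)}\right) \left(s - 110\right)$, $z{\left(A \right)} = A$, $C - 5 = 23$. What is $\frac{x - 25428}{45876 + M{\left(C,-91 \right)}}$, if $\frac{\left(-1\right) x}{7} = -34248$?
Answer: $\frac{71436}{19513} \approx 3.6609$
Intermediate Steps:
$C = 28$ ($C = 5 + 23 = 28$)
$M{\left(j,s \right)} = \left(-110 + s\right) \left(j + s\right)$ ($M{\left(j,s \right)} = \left(j + s\right) \left(s - 110\right) = \left(j + s\right) \left(-110 + s\right) = \left(-110 + s\right) \left(j + s\right)$)
$x = 239736$ ($x = \left(-7\right) \left(-34248\right) = 239736$)
$\frac{x - 25428}{45876 + M{\left(C,-91 \right)}} = \frac{239736 - 25428}{45876 + \left(\left(-91\right)^{2} - 3080 - -10010 + 28 \left(-91\right)\right)} = \frac{214308}{45876 + \left(8281 - 3080 + 10010 - 2548\right)} = \frac{214308}{45876 + 12663} = \frac{214308}{58539} = 214308 \cdot \frac{1}{58539} = \frac{71436}{19513}$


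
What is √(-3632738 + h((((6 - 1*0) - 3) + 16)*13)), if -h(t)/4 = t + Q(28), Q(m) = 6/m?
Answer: 6*I*√4945906/7 ≈ 1906.2*I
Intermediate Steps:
h(t) = -6/7 - 4*t (h(t) = -4*(t + 6/28) = -4*(t + 6*(1/28)) = -4*(t + 3/14) = -4*(3/14 + t) = -6/7 - 4*t)
√(-3632738 + h((((6 - 1*0) - 3) + 16)*13)) = √(-3632738 + (-6/7 - 4*(((6 - 1*0) - 3) + 16)*13)) = √(-3632738 + (-6/7 - 4*(((6 + 0) - 3) + 16)*13)) = √(-3632738 + (-6/7 - 4*((6 - 3) + 16)*13)) = √(-3632738 + (-6/7 - 4*(3 + 16)*13)) = √(-3632738 + (-6/7 - 76*13)) = √(-3632738 + (-6/7 - 4*247)) = √(-3632738 + (-6/7 - 988)) = √(-3632738 - 6922/7) = √(-25436088/7) = 6*I*√4945906/7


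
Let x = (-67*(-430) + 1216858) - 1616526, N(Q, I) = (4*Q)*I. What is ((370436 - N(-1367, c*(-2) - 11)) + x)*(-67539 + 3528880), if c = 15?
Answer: -777451802010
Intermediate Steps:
N(Q, I) = 4*I*Q
x = -370858 (x = (28810 + 1216858) - 1616526 = 1245668 - 1616526 = -370858)
((370436 - N(-1367, c*(-2) - 11)) + x)*(-67539 + 3528880) = ((370436 - 4*(15*(-2) - 11)*(-1367)) - 370858)*(-67539 + 3528880) = ((370436 - 4*(-30 - 11)*(-1367)) - 370858)*3461341 = ((370436 - 4*(-41)*(-1367)) - 370858)*3461341 = ((370436 - 1*224188) - 370858)*3461341 = ((370436 - 224188) - 370858)*3461341 = (146248 - 370858)*3461341 = -224610*3461341 = -777451802010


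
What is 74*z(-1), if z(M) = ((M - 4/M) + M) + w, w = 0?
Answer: 148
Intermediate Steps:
z(M) = -4/M + 2*M (z(M) = ((M - 4/M) + M) + 0 = (-4/M + 2*M) + 0 = -4/M + 2*M)
74*z(-1) = 74*(-4/(-1) + 2*(-1)) = 74*(-4*(-1) - 2) = 74*(4 - 2) = 74*2 = 148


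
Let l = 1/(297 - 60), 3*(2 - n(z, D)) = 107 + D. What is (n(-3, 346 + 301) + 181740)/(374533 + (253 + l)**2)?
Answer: 10194149256/24632585521 ≈ 0.41385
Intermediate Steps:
n(z, D) = -101/3 - D/3 (n(z, D) = 2 - (107 + D)/3 = 2 + (-107/3 - D/3) = -101/3 - D/3)
l = 1/237 ≈ 0.0042194
(n(-3, 346 + 301) + 181740)/(374533 + (253 + l)**2) = ((-101/3 - (346 + 301)/3) + 181740)/(374533 + (253 + 1/237)**2) = ((-101/3 - 1/3*647) + 181740)/(374533 + (59962/237)**2) = ((-101/3 - 647/3) + 181740)/(374533 + 3595441444/56169) = (-748/3 + 181740)/(24632585521/56169) = (544472/3)*(56169/24632585521) = 10194149256/24632585521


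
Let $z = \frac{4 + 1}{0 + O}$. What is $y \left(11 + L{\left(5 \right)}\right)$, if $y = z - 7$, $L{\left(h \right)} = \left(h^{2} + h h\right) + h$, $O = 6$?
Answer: $-407$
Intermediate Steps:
$z = \frac{5}{6}$ ($z = \frac{4 + 1}{0 + 6} = \frac{5}{6} \approx 0.83333$)
$L{\left(h \right)} = h + 2 h^{2}$ ($L{\left(h \right)} = \left(h^{2} + h^{2}\right) + h = 2 h^{2} + h = h + 2 h^{2}$)
$y = - \frac{37}{6}$ ($y = \frac{5}{6} - 7 = - \frac{37}{6} \approx -6.1667$)
$y \left(11 + L{\left(5 \right)}\right) = - \frac{37 \left(11 + 5 \left(1 + 2 \cdot 5\right)\right)}{6} = - \frac{37 \left(11 + 5 \left(1 + 10\right)\right)}{6} = - \frac{37 \left(11 + 5 \cdot 11\right)}{6} = - \frac{37 \left(11 + 55\right)}{6} = \left(- \frac{37}{6}\right) 66 = -407$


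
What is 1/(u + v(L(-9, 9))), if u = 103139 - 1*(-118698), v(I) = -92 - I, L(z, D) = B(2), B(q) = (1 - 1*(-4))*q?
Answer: 1/221735 ≈ 4.5099e-6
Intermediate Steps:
B(q) = 5*q (B(q) = (1 + 4)*q = 5*q)
L(z, D) = 10 (L(z, D) = 5*2 = 10)
u = 221837 (u = 103139 + 118698 = 221837)
1/(u + v(L(-9, 9))) = 1/(221837 + (-92 - 1*10)) = 1/(221837 + (-92 - 10)) = 1/(221837 - 102) = 1/221735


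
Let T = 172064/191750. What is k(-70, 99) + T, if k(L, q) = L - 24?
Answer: -8926218/95875 ≈ -93.103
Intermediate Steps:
k(L, q) = -24 + L
T = 86032/95875 (T = 172064*(1/191750) = 86032/95875 ≈ 0.89734)
k(-70, 99) + T = (-24 - 70) + 86032/95875 = -94 + 86032/95875 = -8926218/95875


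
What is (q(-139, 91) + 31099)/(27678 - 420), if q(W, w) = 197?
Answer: 5216/4543 ≈ 1.1481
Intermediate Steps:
(q(-139, 91) + 31099)/(27678 - 420) = (197 + 31099)/(27678 - 420) = 31296/27258 = 31296*(1/27258) = 5216/4543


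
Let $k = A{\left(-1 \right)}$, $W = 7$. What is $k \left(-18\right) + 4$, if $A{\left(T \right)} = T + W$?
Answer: $-104$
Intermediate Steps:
$A{\left(T \right)} = 7 + T$ ($A{\left(T \right)} = T + 7 = 7 + T$)
$k = 6$ ($k = 7 - 1 = 6$)
$k \left(-18\right) + 4 = 6 \left(-18\right) + 4 = -108 + 4 = -104$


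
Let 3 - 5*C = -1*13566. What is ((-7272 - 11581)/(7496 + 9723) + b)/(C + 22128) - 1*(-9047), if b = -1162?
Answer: 2149912697398/237639419 ≈ 9047.0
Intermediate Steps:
C = 13569/5 (C = ⅗ - (-1)*13566/5 = ⅗ - ⅕*(-13566) = ⅗ + 13566/5 = 13569/5 ≈ 2713.8)
((-7272 - 11581)/(7496 + 9723) + b)/(C + 22128) - 1*(-9047) = ((-7272 - 11581)/(7496 + 9723) - 1162)/(13569/5 + 22128) - 1*(-9047) = (-18853/17219 - 1162)/(124209/5) + 9047 = (-18853*1/17219 - 1162)*(5/124209) + 9047 = (-18853/17219 - 1162)*(5/124209) + 9047 = -20027331/17219*5/124209 + 9047 = -11126295/237639419 + 9047 = 2149912697398/237639419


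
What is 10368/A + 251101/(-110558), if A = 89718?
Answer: -3563669029/1653173774 ≈ -2.1557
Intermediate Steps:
10368/A + 251101/(-110558) = 10368/89718 + 251101/(-110558) = 10368*(1/89718) + 251101*(-1/110558) = 1728/14953 - 251101/110558 = -3563669029/1653173774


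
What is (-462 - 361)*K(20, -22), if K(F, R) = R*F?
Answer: 362120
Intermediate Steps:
K(F, R) = F*R
(-462 - 361)*K(20, -22) = (-462 - 361)*(20*(-22)) = -823*(-440) = 362120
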